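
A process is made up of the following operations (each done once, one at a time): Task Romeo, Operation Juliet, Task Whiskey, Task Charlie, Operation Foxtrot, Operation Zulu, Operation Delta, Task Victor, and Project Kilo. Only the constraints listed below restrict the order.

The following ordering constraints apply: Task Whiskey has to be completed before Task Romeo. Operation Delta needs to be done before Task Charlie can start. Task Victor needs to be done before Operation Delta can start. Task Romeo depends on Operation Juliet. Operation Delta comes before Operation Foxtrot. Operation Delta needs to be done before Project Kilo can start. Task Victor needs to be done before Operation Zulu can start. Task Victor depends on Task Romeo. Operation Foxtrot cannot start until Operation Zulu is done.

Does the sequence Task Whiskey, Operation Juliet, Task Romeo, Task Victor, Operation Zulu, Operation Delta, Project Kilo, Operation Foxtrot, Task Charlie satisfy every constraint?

Going through the constraints one by one, each required predecessor appears earlier in the sequence than its dependent — e.g. Operation Zulu (position 5) is before Operation Foxtrot (position 8), as required.

Yes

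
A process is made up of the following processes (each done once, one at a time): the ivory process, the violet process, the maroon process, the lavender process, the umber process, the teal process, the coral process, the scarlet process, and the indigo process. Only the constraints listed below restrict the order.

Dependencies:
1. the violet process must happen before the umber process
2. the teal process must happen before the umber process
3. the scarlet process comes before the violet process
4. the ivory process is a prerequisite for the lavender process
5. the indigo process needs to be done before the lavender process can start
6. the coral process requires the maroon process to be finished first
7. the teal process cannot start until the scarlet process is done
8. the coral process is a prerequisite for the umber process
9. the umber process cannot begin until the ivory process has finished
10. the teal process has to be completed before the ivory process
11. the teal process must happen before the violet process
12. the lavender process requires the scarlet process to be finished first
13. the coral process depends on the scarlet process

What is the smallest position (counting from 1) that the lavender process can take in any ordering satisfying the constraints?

5

Working backwards through the constraints from the lavender process, its full set of required predecessors is the ivory process, the teal process, the scarlet process, the indigo process — 4 of them.
With 4 mandatory predecessors, the earliest the lavender process can sit is position 4+1 = 5, and placing just those 4 first achieves it.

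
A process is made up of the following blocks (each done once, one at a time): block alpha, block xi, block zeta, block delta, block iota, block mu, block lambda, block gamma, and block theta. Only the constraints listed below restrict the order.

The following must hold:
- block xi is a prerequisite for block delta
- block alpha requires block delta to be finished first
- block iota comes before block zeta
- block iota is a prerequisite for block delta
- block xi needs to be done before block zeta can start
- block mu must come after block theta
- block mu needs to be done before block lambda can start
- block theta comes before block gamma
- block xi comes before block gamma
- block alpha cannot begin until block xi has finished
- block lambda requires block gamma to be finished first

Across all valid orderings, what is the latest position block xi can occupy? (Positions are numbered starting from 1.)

The blocks that are forced after block xi, directly or by a chain of constraints, are block alpha, block zeta, block delta, block lambda, block gamma. That's 5 blocks.
With 5 mandatory successors out of 9 blocks total, the latest slot for block xi is 9−5 = 4, and it's reachable by doing all non-successors before block xi.

4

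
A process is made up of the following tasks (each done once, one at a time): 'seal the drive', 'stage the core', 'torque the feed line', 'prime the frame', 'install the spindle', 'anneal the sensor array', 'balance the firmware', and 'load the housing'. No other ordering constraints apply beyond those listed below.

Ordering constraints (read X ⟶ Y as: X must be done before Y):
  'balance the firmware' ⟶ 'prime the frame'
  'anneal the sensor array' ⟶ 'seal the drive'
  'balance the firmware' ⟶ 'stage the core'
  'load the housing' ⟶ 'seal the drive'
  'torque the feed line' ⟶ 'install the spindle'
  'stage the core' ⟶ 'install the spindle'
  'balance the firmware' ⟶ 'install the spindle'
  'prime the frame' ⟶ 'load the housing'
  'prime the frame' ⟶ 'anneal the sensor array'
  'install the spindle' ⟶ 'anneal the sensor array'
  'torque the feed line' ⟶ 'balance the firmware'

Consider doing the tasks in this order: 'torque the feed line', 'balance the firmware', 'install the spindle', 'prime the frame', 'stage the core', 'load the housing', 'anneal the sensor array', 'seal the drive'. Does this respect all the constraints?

No

Here 'stage the core' comes after 'install the spindle'.
That contradicts the constraint that 'stage the core' must precede 'install the spindle'.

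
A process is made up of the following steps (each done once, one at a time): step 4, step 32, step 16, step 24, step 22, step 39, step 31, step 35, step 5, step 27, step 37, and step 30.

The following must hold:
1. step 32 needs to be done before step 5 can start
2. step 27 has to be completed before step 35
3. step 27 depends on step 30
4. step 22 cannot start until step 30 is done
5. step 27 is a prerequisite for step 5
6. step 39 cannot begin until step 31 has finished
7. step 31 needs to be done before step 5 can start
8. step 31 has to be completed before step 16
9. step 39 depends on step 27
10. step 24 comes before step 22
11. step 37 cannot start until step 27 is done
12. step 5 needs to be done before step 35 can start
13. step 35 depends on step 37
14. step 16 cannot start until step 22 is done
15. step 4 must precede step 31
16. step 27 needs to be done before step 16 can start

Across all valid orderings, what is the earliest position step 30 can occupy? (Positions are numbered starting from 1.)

1

Step 30 has no prerequisites at all, so it can go in position 1.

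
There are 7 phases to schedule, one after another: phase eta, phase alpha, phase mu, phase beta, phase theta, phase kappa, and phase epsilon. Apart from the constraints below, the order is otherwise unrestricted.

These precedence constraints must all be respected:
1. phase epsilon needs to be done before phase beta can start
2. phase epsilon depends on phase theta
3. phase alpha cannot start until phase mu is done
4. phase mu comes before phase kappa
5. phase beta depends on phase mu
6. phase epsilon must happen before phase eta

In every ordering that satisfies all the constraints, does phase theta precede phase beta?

Following the dependencies: phase theta → phase epsilon → phase beta.
So phase theta must precede phase beta in any valid ordering.

Yes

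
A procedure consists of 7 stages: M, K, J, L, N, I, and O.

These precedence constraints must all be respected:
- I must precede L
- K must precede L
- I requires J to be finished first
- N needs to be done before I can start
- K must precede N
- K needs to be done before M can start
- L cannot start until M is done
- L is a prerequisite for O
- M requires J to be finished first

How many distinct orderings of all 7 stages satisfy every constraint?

2 stages have no prerequisites (K, J), so any of them could come first.
Systematically extending each partial ordering one stage at a time and counting, there are 8 complete orderings.

8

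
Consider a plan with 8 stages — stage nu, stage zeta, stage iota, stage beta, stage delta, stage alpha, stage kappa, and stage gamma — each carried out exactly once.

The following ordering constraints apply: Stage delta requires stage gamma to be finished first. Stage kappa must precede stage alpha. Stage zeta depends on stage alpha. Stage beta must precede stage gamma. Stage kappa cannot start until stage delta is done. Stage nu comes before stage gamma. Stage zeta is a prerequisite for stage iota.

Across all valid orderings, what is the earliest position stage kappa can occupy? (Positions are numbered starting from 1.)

The stages that are forced before stage kappa, directly or transitively, are stage nu, stage beta, stage delta, stage gamma. That's 4 stages.
So at minimum 4 stages come before stage kappa, putting stage kappa no earlier than position 5. That position is achievable by scheduling exactly those predecessors first.

5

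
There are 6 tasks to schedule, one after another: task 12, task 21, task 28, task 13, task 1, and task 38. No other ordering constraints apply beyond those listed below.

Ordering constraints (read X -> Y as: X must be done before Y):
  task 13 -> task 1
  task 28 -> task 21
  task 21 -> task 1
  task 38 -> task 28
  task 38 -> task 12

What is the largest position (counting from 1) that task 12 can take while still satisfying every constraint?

No constraint forces any task after task 12, so it can be placed last, in position 6.

6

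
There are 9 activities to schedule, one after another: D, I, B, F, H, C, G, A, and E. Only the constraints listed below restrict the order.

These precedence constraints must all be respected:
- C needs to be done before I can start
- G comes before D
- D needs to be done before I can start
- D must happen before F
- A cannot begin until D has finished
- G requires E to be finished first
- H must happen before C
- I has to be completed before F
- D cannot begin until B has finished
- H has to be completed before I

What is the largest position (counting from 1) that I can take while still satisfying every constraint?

8

The only activity forced after I (directly or by a chain) is F.
So at least 1 activity follows I, putting I no later than position 8. That position is achievable by scheduling everything else first.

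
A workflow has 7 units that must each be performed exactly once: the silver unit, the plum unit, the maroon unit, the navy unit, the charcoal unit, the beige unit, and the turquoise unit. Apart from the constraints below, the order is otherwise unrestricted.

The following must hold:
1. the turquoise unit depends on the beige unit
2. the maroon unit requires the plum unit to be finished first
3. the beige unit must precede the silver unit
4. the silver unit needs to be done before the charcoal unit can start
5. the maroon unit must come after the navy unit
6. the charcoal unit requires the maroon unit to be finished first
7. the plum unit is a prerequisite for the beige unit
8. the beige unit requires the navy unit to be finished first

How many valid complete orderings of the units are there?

The units with no prerequisites are the plum unit, the navy unit; any of them can be placed first.
Systematically extending each partial ordering one unit at a time and counting, there are 22 complete orderings.

22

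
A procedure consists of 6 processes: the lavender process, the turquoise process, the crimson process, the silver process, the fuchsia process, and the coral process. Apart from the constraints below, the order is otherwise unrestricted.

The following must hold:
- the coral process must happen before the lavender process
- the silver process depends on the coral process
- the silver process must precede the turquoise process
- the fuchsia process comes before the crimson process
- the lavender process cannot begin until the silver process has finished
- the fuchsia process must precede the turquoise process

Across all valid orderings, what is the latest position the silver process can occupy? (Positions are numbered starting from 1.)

4

The processes that are forced after the silver process, directly or by a chain of constraints, are the lavender process, the turquoise process. That's 2 processes.
So at least 2 processes follow the silver process, putting the silver process no later than position 4. That position is achievable by scheduling everything else first.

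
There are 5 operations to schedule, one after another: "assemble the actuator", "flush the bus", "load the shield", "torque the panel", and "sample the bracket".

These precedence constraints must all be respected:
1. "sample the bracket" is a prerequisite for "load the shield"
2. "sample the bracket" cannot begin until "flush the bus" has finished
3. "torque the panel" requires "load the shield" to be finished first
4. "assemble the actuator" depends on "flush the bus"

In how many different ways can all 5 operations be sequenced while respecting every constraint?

4

Only "flush the bus" has no prerequisites, so it must go first.
Systematically extending each partial ordering one operation at a time and counting, there are 4 complete orderings.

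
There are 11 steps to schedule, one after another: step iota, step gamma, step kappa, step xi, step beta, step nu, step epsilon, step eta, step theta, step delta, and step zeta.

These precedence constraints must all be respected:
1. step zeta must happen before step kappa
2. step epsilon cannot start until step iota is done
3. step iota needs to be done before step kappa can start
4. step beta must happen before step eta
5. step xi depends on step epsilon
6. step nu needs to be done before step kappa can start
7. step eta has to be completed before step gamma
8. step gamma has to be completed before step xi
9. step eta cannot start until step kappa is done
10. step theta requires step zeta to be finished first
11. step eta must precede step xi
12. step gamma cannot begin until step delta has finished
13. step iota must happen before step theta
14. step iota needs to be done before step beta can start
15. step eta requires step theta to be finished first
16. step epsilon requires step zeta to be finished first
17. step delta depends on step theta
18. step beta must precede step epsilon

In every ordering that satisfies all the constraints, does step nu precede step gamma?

Yes

Tracing the constraints gives a chain: step nu → step kappa → step eta → step gamma.
So step nu must precede step gamma in any valid ordering.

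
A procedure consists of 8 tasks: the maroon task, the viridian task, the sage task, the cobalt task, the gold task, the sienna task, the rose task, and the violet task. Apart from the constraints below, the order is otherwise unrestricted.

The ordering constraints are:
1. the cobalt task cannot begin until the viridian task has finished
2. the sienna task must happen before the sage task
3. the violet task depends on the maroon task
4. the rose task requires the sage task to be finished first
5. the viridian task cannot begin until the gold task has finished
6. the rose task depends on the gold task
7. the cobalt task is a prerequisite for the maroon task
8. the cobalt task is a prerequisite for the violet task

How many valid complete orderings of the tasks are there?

55

The tasks with no prerequisites are the gold task, the sienna task; any of them can be placed first.
Systematically extending each partial ordering one task at a time and counting, there are 55 complete orderings.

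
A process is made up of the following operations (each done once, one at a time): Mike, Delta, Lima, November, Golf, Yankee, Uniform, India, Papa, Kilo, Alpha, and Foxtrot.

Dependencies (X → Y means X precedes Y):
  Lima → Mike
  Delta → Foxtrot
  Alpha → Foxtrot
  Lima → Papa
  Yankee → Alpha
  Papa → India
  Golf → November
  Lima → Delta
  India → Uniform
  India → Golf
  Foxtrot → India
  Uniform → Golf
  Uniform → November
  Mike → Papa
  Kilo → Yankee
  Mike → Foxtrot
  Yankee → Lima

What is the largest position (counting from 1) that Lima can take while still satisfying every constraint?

The operations that are forced after Lima, directly or by a chain of constraints, are Mike, Delta, November, Golf, Uniform, India, Papa, Foxtrot. That's 8 operations.
With 8 mandatory successors out of 12 operations total, the latest slot for Lima is 12−8 = 4, and it's reachable by doing all non-successors before Lima.

4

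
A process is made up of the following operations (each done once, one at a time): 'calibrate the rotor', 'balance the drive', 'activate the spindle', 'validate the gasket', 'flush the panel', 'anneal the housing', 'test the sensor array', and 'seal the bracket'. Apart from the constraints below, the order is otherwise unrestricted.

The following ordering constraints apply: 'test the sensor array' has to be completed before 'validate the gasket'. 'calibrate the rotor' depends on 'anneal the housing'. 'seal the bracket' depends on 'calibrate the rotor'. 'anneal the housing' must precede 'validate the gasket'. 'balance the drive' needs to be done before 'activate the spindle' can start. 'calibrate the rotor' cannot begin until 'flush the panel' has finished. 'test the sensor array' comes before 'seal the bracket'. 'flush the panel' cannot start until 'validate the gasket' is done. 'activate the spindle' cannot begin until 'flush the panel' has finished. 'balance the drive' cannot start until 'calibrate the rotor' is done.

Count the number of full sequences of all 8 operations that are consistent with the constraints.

6

2 operations have no prerequisites ('anneal the housing', 'test the sensor array'), so any of them could come first.
Counting all ways to extend the partial order to a total order gives 6.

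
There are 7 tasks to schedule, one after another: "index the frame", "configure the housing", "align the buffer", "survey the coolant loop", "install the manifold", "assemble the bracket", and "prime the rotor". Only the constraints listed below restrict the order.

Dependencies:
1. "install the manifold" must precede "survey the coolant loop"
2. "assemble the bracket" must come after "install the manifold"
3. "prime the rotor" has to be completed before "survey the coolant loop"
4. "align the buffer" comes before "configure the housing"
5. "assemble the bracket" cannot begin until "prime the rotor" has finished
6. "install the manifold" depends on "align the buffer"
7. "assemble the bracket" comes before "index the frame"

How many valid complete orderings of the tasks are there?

The tasks with no prerequisites are "align the buffer", "prime the rotor"; any of them can be placed first.
Counting all ways to extend the partial order to a total order gives 51.

51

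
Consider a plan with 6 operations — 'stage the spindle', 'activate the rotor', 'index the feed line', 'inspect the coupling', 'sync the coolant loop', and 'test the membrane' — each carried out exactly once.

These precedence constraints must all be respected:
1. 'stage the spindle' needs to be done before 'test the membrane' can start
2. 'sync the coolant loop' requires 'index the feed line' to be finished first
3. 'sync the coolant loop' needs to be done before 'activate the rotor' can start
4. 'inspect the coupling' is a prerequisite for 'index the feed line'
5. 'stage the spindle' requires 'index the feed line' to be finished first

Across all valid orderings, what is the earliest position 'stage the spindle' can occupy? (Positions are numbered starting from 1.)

The operations that are forced before 'stage the spindle', directly or transitively, are 'index the feed line', 'inspect the coupling'. That's 2 operations.
So at minimum 2 operations come before 'stage the spindle', putting 'stage the spindle' no earlier than position 3. That position is achievable by scheduling exactly those predecessors first.

3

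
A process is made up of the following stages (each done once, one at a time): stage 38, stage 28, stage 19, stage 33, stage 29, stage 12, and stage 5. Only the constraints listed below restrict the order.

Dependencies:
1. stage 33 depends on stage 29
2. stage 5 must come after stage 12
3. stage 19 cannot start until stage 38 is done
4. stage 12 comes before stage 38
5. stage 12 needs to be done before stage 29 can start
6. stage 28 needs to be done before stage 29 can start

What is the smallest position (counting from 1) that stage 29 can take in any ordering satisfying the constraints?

3

The stages that are forced before stage 29, directly or transitively, are stage 28, stage 12. That's 2 stages.
With 2 mandatory predecessors, the earliest stage 29 can sit is position 2+1 = 3, and placing just those 2 first achieves it.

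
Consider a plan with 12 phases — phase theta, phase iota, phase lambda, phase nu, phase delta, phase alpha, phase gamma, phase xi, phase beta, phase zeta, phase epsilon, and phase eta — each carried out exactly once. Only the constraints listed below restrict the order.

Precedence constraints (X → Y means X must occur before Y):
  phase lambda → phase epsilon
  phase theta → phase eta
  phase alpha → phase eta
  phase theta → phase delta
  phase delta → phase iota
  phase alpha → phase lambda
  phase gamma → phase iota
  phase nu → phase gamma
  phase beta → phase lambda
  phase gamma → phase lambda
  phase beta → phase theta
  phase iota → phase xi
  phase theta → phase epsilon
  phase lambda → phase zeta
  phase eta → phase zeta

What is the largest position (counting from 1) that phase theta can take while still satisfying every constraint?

Following every chain forward from phase theta, the phases that must come later are phase iota, phase delta, phase xi, phase zeta, phase epsilon, phase eta — 6 of them.
With 6 mandatory successors out of 12 phases total, the latest slot for phase theta is 12−6 = 6, and it's reachable by doing all non-successors before phase theta.

6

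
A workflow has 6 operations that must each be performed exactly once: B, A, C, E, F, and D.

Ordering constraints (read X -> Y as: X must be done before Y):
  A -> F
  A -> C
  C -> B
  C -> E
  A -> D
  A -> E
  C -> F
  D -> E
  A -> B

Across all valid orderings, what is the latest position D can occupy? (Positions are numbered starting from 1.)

The only operation forced after D (directly or by a chain) is E.
So at least 1 operation follows D, putting D no later than position 5. That position is achievable by scheduling everything else first.

5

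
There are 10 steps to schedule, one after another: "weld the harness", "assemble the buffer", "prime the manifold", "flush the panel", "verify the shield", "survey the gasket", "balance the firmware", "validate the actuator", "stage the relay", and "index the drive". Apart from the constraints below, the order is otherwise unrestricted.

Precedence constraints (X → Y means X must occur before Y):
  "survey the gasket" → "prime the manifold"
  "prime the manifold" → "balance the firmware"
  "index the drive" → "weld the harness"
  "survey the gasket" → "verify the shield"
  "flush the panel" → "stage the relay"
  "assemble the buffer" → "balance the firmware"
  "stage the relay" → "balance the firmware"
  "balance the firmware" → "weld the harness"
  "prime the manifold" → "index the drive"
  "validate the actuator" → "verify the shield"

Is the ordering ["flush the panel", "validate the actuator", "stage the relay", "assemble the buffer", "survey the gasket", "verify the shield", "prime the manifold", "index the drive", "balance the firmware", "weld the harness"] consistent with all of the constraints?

Yes

Every stated constraint is respected: "stage the relay" sits at position 3, ahead of "balance the firmware" at position 9, and each of the other listed pairs likewise has the predecessor earlier in the sequence.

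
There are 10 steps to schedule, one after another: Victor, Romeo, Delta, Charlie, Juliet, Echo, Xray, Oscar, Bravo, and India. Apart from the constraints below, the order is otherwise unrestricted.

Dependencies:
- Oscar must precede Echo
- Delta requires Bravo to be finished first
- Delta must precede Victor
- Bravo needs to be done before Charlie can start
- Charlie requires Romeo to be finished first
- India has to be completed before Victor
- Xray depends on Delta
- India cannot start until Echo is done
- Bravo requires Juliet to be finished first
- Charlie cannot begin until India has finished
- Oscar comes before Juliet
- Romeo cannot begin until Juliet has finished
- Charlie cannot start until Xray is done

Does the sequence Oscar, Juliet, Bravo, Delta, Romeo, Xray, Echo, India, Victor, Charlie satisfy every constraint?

Yes

Every stated constraint is respected: Bravo sits at position 3, ahead of Charlie at position 10, and each of the other listed pairs likewise has the predecessor earlier in the sequence.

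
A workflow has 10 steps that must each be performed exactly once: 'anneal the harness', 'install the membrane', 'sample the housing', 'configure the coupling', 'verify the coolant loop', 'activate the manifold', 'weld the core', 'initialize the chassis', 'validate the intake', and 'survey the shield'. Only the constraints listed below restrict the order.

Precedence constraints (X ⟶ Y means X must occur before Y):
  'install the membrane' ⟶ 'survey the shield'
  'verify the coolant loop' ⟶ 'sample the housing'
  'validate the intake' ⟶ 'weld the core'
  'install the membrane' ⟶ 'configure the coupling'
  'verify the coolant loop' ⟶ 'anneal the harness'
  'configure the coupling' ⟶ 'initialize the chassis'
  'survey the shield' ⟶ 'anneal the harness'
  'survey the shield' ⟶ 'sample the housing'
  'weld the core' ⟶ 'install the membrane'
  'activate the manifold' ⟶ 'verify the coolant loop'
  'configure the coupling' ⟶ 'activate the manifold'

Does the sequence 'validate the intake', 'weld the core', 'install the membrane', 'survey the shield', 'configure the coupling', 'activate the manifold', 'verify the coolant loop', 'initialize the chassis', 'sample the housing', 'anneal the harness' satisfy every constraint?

Yes

Every stated constraint is respected: 'survey the shield' sits at position 4, ahead of 'anneal the harness' at position 10, and each of the other listed pairs likewise has the predecessor earlier in the sequence.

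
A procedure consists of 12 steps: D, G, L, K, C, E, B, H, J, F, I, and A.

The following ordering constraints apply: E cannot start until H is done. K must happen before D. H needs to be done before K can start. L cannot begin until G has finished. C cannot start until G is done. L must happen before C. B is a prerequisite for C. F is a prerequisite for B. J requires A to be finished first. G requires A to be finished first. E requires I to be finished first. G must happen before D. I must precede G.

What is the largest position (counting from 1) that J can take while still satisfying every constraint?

12

J has no required successors, so nothing stops it from going last (position 12).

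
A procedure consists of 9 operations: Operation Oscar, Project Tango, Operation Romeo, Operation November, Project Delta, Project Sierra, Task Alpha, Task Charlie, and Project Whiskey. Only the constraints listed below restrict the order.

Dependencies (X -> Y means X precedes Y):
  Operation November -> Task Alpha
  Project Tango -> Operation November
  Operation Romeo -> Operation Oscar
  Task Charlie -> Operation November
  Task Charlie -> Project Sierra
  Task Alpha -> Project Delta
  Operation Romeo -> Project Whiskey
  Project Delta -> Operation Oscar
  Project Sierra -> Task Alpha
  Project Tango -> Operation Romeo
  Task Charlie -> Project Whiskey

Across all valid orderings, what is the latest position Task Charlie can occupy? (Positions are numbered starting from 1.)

Every operation that must follow Task Charlie has to come after it. Tracing all chains starting from Task Charlie, those operations are: Operation Oscar, Operation November, Project Delta, Project Sierra, Task Alpha, Project Whiskey — 6 in total.
With 6 mandatory successors out of 9 operations total, the latest slot for Task Charlie is 9−6 = 3, and it's reachable by doing all non-successors before Task Charlie.

3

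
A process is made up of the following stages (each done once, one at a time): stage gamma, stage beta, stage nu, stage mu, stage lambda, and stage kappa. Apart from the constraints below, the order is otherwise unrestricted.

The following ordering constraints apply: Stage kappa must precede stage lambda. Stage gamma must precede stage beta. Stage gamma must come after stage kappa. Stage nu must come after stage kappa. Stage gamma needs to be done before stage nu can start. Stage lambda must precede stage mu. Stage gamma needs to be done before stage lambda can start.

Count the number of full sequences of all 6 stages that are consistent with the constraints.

Only stage kappa has no prerequisites, so it must go first.
Systematically extending each partial ordering one stage at a time and counting, there are 12 complete orderings.

12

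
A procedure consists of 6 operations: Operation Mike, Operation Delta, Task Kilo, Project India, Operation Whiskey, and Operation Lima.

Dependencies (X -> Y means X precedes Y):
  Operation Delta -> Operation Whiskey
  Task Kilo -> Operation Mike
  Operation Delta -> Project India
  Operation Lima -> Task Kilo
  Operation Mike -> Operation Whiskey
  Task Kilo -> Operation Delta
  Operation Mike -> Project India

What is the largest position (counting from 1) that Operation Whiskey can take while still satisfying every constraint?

6

Operation Whiskey has no required successors, so nothing stops it from going last (position 6).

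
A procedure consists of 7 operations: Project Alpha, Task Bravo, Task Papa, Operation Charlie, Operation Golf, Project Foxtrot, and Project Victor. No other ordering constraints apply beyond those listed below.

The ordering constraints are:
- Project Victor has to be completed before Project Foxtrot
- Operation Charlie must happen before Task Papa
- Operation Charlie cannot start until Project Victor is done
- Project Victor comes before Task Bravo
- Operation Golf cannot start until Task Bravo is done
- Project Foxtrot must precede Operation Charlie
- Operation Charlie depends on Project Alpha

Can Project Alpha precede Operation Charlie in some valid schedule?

Yes

The constraints force Project Alpha before Operation Charlie, so yes — every valid ordering has Project Alpha earlier.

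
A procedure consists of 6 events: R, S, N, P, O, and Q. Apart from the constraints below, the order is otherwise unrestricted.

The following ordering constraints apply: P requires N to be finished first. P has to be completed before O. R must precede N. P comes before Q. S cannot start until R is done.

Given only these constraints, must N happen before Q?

Yes

Following the dependencies: N → P → Q.
So N must precede Q in any valid ordering.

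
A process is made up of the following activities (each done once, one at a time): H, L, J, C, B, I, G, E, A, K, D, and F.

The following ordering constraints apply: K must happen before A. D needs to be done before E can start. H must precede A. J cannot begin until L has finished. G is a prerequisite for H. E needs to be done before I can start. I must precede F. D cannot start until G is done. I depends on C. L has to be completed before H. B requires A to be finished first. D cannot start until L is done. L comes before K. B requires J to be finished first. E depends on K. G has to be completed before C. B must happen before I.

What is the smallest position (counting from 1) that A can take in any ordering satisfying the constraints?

5

The activities that are forced before A, directly or transitively, are H, L, G, K. That's 4 activities.
With 4 mandatory predecessors, the earliest A can sit is position 4+1 = 5, and placing just those 4 first achieves it.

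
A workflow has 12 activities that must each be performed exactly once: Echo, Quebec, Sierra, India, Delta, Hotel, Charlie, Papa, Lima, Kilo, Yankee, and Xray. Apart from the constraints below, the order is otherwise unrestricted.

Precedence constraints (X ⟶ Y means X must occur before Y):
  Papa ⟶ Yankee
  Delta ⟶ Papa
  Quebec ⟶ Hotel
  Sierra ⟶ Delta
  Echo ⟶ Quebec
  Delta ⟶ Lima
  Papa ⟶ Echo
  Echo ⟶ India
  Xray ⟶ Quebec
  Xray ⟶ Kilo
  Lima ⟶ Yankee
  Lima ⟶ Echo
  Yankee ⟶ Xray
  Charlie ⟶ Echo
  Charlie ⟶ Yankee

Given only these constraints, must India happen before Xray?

No chain of constraints connects India to Xray in either direction.
So India can come before Xray or after — it is not forced.

No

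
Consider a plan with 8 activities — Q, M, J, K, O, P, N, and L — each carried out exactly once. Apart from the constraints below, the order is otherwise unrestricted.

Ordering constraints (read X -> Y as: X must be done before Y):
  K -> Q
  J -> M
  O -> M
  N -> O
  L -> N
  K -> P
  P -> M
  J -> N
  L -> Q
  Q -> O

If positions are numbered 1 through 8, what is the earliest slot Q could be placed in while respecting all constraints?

3

The activities that are forced before Q, directly or transitively, are K, L. That's 2 activities.
So at minimum 2 activities come before Q, putting Q no earlier than position 3. That position is achievable by scheduling exactly those predecessors first.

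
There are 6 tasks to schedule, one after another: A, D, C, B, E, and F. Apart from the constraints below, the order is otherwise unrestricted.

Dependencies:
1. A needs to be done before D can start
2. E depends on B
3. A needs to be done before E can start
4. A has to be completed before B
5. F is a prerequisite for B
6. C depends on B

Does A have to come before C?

There is a constraint chain A → B → C.
Hence A necessarily comes before C.

Yes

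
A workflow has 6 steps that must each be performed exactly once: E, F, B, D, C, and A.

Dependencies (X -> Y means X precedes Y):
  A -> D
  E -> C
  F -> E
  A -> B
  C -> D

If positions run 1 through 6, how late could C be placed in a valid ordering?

The only step forced after C (directly or by a chain) is D.
So at least 1 step follows C, putting C no later than position 5. That position is achievable by scheduling everything else first.

5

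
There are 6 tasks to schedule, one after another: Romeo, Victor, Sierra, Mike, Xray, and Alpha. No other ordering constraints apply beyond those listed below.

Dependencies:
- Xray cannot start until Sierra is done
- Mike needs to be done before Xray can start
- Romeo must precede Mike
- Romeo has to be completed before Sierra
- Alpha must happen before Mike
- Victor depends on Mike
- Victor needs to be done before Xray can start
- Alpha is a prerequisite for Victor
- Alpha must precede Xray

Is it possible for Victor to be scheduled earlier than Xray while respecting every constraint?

Every valid ordering already has Victor before Xray (the constraints require it), so in particular at least one does.

Yes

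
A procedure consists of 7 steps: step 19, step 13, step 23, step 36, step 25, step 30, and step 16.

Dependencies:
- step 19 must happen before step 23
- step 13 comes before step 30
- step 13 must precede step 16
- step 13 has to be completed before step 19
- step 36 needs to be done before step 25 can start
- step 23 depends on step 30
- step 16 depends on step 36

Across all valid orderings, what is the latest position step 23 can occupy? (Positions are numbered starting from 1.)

Step 23 has no required successors, so nothing stops it from going last (position 7).

7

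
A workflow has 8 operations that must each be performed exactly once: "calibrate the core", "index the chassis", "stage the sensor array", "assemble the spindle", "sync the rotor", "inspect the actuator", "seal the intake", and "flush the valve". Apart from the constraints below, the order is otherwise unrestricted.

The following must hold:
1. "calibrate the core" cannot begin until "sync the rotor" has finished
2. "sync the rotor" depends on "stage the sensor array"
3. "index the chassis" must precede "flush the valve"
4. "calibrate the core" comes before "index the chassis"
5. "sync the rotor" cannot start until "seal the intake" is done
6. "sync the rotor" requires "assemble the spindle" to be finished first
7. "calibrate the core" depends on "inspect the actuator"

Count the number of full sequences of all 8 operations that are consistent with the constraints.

30

The operations with no prerequisites are "stage the sensor array", "assemble the spindle", "inspect the actuator", "seal the intake"; any of them can be placed first.
Counting all ways to extend the partial order to a total order gives 30.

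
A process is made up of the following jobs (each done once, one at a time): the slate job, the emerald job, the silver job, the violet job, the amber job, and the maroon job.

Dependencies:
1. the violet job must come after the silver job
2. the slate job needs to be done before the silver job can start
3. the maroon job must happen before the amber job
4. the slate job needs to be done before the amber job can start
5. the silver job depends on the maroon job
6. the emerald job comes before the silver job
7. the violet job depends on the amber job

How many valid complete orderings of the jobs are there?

14

3 jobs have no prerequisites (the slate job, the emerald job, the maroon job), so any of them could come first.
Counting all ways to extend the partial order to a total order gives 14.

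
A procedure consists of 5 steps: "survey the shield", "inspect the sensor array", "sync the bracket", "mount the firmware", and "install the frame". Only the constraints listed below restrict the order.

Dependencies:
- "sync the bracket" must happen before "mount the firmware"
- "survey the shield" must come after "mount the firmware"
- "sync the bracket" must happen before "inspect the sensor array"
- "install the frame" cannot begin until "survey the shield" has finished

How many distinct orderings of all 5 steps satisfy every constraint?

"sync the bracket" is the only step with nothing required before it, so every ordering starts there.
Counting all ways to extend the partial order to a total order gives 4.

4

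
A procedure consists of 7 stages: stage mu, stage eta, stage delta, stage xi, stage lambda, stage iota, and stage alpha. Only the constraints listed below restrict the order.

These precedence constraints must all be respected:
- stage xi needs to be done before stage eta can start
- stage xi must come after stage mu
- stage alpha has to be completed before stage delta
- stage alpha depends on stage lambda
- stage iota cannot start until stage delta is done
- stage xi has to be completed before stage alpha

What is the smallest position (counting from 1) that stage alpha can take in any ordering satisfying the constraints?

4

Working backwards through the constraints from stage alpha, its full set of required predecessors is stage mu, stage xi, stage lambda — 3 of them.
With 3 mandatory predecessors, the earliest stage alpha can sit is position 3+1 = 4, and placing just those 3 first achieves it.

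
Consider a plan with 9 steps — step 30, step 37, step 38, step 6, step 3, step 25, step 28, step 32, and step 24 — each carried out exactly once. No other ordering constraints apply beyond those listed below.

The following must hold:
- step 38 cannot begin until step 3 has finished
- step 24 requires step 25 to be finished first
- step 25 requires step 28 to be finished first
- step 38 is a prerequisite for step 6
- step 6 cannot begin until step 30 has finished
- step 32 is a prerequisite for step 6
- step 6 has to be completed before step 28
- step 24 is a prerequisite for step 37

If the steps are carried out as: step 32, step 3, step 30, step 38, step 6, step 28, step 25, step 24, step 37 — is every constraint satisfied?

Yes

Going through the constraints one by one, each required predecessor appears earlier in the sequence than its dependent — e.g. step 32 (position 1) is before step 6 (position 5), as required.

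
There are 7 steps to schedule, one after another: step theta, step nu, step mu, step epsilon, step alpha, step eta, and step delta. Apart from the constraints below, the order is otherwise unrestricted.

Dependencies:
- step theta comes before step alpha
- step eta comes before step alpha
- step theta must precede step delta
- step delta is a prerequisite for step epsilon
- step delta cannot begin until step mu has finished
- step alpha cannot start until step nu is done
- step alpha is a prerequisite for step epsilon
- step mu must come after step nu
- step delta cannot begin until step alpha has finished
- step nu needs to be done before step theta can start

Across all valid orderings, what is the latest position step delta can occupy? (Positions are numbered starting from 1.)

The only step forced after step delta (directly or by a chain) is step epsilon.
So at least 1 step follows step delta, putting step delta no later than position 6. That position is achievable by scheduling everything else first.

6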